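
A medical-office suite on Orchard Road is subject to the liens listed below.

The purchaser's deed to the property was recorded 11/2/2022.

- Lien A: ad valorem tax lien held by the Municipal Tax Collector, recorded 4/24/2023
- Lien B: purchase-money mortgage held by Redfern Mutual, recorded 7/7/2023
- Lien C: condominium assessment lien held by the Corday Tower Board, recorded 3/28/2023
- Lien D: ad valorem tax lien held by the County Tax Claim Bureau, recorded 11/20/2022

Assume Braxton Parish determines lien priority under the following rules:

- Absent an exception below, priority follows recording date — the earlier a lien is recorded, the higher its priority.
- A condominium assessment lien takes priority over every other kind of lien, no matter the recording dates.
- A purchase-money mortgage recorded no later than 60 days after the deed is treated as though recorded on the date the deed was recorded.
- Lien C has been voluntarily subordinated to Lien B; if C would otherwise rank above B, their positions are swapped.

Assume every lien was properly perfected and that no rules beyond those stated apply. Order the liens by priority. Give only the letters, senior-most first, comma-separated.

Effective dates after the stated exceptions: B missed the 60-day window (247 days after the deed), so its recording date stands.
C, as a condominium assessment lien, has superpriority and ranks first.
Among the remaining liens, by effective date: D (11/20/2022), A (4/24/2023), B (7/7/2023).
C would otherwise be senior to B, so under the subordination agreement C and B exchange positions.

B, D, A, C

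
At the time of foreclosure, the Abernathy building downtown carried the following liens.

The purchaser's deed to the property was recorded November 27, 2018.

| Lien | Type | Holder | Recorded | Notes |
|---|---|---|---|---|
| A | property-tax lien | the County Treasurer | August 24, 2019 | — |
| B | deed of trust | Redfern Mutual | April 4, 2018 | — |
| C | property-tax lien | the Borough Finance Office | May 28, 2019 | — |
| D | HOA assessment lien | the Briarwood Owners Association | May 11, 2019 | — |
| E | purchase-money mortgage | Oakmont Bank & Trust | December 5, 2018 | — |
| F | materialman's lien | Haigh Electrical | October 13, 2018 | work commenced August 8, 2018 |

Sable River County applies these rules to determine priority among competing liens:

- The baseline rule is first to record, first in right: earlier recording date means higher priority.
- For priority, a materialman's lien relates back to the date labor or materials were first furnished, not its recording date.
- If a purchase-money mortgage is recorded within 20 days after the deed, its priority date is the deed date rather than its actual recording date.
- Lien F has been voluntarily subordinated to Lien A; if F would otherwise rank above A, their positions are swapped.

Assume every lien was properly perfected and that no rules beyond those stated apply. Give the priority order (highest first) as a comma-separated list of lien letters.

B, A, E, D, C, F

Adjusting effective dates: E was recorded within the 20-day window, so its effective date is the deed date November 27, 2018; F is treated as recorded August 8, 2018, the work-commencement date.
By effective date, earliest first: B (April 4, 2018), F (August 8, 2018), E (November 27, 2018), D (May 11, 2019), C (May 28, 2019), A (August 24, 2019).
F would otherwise be senior to A, so under the subordination agreement F and A exchange positions.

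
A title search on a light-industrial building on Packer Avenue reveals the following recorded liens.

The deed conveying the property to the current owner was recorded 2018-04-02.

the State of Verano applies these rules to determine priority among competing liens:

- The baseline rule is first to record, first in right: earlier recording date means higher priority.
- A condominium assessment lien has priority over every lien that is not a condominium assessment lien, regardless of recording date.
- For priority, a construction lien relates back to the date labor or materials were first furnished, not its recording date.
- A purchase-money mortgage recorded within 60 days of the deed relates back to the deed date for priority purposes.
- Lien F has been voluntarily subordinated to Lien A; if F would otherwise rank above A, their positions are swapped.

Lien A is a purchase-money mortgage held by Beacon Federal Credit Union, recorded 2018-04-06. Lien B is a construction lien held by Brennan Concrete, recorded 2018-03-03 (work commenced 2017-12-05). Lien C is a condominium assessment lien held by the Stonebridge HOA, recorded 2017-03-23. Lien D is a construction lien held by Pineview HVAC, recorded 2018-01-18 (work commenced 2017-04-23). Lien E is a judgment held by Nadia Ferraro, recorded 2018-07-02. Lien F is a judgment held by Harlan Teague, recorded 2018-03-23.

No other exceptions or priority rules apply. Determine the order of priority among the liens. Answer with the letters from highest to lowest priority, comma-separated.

C, D, B, A, F, E

Effective dates: A was recorded within the 60-day window, so its effective date is the deed date 2018-04-02; B is treated as recorded 2017-12-05, the work-commencement date; D's effective date is 2017-04-23, when work began.
As a condominium assessment lien, C is senior to every other lien.
Ordering the rest by effective date: D (2017-04-23), B (2017-12-05), F (2018-03-23), A (2018-04-02), E (2018-07-02).
Because F would otherwise rank above A, the subordination swaps them.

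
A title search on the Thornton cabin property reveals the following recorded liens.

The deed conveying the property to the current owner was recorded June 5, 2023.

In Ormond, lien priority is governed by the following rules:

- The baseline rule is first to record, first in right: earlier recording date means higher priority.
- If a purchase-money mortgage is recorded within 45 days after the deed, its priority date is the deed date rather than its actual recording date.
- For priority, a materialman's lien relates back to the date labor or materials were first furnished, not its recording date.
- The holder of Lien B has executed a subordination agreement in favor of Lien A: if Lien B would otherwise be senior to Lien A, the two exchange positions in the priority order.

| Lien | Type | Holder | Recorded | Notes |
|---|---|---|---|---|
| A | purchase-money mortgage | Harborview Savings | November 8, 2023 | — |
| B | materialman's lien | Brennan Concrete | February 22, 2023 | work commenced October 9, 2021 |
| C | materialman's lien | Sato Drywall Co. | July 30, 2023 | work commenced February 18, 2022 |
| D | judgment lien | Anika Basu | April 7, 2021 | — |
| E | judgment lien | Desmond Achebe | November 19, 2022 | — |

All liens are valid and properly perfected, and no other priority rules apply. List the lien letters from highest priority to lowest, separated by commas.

D, A, C, E, B

First, effective dates: A was recorded 156 days after the deed, outside the 45-day window, so it keeps its recording date; B relates back to October 9, 2021 (work commenced); C is treated as recorded February 18, 2022, the work-commencement date.
By effective date: D (April 7, 2021), B (October 9, 2021), C (February 18, 2022), E (November 19, 2022), A (November 8, 2023).
B would otherwise be senior to A, so under the subordination agreement B and A exchange positions.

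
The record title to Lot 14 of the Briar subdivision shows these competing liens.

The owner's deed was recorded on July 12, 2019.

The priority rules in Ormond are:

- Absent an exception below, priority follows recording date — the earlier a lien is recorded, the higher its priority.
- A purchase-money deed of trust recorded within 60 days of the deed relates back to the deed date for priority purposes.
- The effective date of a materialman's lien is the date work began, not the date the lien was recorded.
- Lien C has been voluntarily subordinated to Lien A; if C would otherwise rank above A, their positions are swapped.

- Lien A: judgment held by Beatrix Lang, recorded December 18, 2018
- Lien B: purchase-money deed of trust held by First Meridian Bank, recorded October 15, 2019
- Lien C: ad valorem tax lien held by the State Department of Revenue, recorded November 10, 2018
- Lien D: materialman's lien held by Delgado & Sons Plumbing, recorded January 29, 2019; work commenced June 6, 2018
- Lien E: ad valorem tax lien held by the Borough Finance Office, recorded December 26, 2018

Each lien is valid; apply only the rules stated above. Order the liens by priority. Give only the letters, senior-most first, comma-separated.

Adjusting effective dates: B was recorded 95 days after the deed — beyond 60 days — so no relation-back applies; D relates back to June 6, 2018 (work commenced).
Ordering by effective date: D (June 6, 2018), C (November 10, 2018), A (December 18, 2018), E (December 26, 2018), B (October 15, 2019).
C would otherwise be senior to A, so under the subordination agreement C and A exchange positions.

D, A, C, E, B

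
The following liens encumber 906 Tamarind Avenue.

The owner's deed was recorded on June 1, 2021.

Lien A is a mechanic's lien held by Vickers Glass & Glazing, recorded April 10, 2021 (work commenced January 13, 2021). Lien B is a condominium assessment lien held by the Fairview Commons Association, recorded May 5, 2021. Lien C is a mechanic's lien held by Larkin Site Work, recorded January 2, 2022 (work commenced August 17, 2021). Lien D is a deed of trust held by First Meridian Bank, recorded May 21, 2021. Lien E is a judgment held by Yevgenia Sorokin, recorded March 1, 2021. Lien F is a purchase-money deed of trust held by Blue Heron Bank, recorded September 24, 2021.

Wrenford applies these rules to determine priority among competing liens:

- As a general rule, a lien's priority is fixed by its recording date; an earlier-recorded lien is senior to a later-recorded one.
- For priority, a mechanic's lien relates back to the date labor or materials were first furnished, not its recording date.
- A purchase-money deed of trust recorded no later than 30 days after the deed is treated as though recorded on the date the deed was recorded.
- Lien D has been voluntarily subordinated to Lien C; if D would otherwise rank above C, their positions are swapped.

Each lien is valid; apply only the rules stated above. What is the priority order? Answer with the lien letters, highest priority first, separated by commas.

First, effective dates: A's effective date is January 13, 2021, when work began; C relates back to August 17, 2021 (work commenced); F missed the 30-day window (115 days after the deed), so its recording date stands.
By effective date: A (January 13, 2021), E (March 1, 2021), B (May 5, 2021), D (May 21, 2021), C (August 17, 2021), F (September 24, 2021).
The subordination applies — D was senior to C — so D and C swap.

A, E, B, C, D, F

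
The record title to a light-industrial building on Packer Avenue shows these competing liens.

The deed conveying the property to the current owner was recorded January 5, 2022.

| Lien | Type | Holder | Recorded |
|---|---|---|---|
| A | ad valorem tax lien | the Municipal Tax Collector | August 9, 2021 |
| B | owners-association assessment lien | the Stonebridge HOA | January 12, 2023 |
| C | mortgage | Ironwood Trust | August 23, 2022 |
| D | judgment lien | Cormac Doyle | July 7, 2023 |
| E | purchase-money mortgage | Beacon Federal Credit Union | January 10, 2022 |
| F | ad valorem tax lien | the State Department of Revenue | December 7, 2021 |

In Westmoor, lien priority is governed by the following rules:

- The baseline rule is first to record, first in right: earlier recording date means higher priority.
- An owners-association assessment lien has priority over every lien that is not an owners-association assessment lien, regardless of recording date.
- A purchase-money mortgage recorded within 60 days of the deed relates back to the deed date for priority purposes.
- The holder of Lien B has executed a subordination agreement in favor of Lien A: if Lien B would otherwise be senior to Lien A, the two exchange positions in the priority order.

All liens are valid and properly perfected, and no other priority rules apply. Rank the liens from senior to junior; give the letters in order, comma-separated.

Effective dates after the stated exceptions: E's effective date is the deed date, January 5, 2022.
B, as an owners-association assessment lien, has superpriority and ranks first.
Remaining liens by effective date: A (August 9, 2021), F (December 7, 2021), E (January 5, 2022), C (August 23, 2022), D (July 7, 2023).
B would otherwise be senior to A, so under the subordination agreement B and A exchange positions.

A, B, F, E, C, D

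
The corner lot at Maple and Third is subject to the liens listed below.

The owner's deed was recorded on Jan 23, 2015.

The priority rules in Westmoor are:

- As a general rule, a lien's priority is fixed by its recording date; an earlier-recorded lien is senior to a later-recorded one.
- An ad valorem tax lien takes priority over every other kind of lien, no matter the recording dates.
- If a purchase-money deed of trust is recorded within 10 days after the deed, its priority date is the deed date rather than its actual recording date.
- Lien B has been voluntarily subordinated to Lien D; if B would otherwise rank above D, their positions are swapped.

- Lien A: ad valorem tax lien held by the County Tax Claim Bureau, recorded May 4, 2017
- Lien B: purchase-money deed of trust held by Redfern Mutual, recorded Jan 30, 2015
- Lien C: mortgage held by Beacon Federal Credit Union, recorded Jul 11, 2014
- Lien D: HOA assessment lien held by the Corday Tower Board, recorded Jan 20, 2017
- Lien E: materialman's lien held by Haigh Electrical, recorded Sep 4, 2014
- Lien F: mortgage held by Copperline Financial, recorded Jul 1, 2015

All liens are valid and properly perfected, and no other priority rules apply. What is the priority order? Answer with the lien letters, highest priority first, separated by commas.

A, C, E, D, F, B

Adjusting effective dates: B was recorded within the 10-day window, so its effective date is the deed date Jan 23, 2015.
A, as an ad valorem tax lien, has superpriority and ranks first.
Remaining liens by effective date: C (Jul 11, 2014), E (Sep 4, 2014), B (Jan 23, 2015), F (Jul 1, 2015), D (Jan 20, 2017).
B is senior to D before the subordination, so the two trade places.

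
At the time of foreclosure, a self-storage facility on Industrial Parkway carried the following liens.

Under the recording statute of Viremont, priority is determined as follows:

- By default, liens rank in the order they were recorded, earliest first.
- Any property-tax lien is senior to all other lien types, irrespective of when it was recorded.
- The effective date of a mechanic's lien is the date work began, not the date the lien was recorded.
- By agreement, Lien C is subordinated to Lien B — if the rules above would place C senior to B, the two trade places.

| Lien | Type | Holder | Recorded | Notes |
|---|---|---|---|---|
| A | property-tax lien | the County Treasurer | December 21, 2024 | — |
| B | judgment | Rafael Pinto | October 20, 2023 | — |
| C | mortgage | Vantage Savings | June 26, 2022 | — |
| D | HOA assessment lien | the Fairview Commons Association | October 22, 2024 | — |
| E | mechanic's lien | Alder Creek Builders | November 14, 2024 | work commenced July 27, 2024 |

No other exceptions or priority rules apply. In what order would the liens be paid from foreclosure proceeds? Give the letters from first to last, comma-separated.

A, B, C, E, D

Adjusting effective dates: E is treated as recorded July 27, 2024, the work-commencement date.
As a property-tax lien, A is senior to every other lien.
Remaining liens by effective date: C (June 26, 2022), B (October 20, 2023), E (July 27, 2024), D (October 22, 2024).
C is senior to B before the subordination, so the two trade places.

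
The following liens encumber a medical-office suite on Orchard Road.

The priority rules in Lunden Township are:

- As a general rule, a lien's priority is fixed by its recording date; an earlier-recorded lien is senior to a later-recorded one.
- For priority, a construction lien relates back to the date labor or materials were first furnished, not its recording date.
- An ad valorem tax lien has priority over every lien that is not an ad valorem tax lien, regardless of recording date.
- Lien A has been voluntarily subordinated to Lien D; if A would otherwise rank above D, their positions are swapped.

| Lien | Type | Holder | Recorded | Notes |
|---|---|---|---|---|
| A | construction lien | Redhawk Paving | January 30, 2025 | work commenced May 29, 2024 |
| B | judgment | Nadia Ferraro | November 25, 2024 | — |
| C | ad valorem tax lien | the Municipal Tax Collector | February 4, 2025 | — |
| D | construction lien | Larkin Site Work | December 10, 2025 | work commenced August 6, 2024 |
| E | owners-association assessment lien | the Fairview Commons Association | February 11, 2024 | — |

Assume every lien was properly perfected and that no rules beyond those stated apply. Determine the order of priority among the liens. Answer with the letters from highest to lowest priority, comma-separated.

C, E, D, A, B

Effective dates: A is treated as recorded May 29, 2024, the work-commencement date; D relates back to August 6, 2024 (work commenced).
C is an ad valorem tax lien and takes priority over every other lien.
Ordering the rest by effective date: E (February 11, 2024), A (May 29, 2024), D (August 6, 2024), B (November 25, 2024).
Because A would otherwise rank above D, the subordination swaps them.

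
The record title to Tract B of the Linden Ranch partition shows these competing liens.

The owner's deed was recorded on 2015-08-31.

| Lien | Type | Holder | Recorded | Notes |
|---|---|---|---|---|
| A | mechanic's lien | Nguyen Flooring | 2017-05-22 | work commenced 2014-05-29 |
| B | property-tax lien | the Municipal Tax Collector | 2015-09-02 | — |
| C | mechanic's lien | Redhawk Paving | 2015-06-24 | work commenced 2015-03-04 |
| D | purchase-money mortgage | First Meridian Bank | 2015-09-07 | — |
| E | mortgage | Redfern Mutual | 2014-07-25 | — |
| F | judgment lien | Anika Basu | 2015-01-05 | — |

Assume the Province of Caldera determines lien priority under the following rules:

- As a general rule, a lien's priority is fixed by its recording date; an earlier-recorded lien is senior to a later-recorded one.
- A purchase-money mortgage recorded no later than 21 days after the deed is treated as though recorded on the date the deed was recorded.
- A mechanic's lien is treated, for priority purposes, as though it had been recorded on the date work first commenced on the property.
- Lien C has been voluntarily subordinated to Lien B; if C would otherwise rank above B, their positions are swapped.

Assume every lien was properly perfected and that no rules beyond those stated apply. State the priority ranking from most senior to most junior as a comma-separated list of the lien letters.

A, E, F, B, D, C

First, effective dates: A relates back to 2014-05-29 (work commenced); C's effective date is 2015-03-04, when work began; D's effective date is the deed date, 2015-08-31.
By effective date: A (2014-05-29), E (2014-07-25), F (2015-01-05), C (2015-03-04), D (2015-08-31), B (2015-09-02).
C is senior to B before the subordination, so the two trade places.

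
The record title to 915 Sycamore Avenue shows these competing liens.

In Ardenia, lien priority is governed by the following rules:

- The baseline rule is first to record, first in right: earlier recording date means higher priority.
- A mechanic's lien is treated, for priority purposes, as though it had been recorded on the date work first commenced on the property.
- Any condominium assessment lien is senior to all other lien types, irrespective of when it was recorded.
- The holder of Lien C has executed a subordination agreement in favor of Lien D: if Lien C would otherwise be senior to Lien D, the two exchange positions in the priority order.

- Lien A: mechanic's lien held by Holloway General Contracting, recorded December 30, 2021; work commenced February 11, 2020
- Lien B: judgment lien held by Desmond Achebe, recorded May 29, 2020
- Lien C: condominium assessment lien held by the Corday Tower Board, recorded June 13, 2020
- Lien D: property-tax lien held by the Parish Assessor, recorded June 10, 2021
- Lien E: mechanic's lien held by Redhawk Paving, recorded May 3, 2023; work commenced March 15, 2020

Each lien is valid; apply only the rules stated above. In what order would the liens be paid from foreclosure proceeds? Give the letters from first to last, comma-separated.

D, A, E, B, C

Effective dates: A's effective date is February 11, 2020, when work began; E relates back to March 15, 2020 (work commenced).
C is a condominium assessment lien, so it outranks all other liens regardless of date.
Ordering the rest by effective date: A (February 11, 2020), E (March 15, 2020), B (May 29, 2020), D (June 10, 2021).
C would otherwise be senior to D, so under the subordination agreement C and D exchange positions.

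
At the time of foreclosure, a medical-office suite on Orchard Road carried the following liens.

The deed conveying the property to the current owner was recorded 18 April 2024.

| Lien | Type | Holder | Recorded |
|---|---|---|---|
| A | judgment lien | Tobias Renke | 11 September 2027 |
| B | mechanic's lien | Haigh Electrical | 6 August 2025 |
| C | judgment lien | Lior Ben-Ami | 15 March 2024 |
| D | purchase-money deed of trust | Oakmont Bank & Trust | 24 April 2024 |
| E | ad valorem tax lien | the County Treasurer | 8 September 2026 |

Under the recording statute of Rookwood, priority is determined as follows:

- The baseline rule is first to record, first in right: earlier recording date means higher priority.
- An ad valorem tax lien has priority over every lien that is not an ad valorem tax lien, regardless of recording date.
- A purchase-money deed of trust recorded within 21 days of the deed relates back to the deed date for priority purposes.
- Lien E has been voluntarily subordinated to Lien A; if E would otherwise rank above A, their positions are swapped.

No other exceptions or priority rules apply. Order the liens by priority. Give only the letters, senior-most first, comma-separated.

A, C, D, B, E

First, effective dates: D's effective date is the deed date, 18 April 2024.
E is an ad valorem tax lien, so it outranks all other liens regardless of date.
Among the remaining liens, by effective date: C (15 March 2024), D (18 April 2024), B (6 August 2025), A (11 September 2027).
E would otherwise be senior to A, so under the subordination agreement E and A exchange positions.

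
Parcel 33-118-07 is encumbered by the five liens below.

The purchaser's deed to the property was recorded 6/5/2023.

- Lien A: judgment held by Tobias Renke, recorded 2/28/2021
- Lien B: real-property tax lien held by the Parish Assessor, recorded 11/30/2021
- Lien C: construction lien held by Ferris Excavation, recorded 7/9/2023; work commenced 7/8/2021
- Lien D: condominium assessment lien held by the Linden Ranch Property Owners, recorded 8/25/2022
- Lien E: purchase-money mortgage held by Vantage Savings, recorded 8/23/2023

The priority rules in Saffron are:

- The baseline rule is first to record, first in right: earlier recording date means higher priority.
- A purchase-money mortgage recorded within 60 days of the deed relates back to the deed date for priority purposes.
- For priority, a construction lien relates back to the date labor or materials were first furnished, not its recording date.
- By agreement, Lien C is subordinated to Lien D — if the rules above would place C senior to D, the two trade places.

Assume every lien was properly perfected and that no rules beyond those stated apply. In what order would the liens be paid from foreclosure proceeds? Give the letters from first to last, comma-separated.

First, effective dates: C's effective date is 7/8/2021, when work began; E was recorded 79 days after the deed, outside the 60-day window, so it keeps its recording date.
By effective date, earliest first: A (2/28/2021), C (7/8/2021), B (11/30/2021), D (8/25/2022), E (8/23/2023).
The subordination applies — C was senior to D — so C and D swap.

A, D, B, C, E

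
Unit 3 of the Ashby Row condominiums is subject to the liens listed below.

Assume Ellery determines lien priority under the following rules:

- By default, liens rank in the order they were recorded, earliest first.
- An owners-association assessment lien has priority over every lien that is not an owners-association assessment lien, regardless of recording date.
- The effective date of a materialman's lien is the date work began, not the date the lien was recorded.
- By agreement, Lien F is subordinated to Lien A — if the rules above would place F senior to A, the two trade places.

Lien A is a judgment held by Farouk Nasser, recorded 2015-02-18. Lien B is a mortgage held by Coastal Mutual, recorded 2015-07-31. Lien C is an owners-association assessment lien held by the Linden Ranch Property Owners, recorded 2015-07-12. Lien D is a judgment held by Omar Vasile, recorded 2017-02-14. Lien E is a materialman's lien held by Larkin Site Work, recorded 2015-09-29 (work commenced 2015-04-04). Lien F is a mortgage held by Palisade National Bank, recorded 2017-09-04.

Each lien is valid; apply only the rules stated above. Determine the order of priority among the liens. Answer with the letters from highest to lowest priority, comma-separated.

C, A, E, B, D, F

Effective dates: E's effective date is 2015-04-04, when work began.
C is an owners-association assessment lien and takes priority over every other lien.
Ordering the rest by effective date: A (2015-02-18), E (2015-04-04), B (2015-07-31), D (2017-02-14), F (2017-09-04).
F already ranks below A; the subordination has no effect.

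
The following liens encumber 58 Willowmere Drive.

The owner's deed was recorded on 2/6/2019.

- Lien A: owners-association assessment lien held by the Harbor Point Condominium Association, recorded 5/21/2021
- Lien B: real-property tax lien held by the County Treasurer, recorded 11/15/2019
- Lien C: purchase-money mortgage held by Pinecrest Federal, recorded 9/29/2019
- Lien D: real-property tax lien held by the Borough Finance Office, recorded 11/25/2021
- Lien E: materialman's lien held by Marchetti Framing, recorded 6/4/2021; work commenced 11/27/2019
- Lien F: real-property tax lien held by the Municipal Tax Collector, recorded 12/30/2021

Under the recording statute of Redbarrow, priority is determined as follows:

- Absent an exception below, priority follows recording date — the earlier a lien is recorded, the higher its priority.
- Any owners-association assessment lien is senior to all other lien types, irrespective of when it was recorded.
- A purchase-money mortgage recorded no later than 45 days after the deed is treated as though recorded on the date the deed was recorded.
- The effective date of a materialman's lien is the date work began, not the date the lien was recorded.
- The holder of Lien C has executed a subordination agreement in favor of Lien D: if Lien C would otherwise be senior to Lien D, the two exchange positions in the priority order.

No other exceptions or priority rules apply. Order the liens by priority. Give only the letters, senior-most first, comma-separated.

Effective dates: C was recorded 235 days after the deed, outside the 45-day window, so it keeps its recording date; E's effective date is 11/27/2019, when work began.
A is an owners-association assessment lien and takes priority over every other lien.
Ordering the rest by effective date: C (9/29/2019), B (11/15/2019), E (11/27/2019), D (11/25/2021), F (12/30/2021).
C is senior to D before the subordination, so the two trade places.

A, D, B, E, C, F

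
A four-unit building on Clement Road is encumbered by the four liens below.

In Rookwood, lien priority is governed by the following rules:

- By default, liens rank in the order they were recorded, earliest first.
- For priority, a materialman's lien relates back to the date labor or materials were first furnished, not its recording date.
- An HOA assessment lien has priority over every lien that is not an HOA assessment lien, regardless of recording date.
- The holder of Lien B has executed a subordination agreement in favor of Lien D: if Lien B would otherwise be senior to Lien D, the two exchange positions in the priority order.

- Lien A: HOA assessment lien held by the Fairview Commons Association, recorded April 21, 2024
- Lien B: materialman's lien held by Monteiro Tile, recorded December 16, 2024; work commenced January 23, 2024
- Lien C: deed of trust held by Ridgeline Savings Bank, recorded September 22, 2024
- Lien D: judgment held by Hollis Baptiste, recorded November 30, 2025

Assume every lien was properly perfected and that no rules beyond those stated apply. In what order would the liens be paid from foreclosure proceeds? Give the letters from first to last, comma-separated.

Effective dates: B's effective date is January 23, 2024, when work began.
A is an HOA assessment lien, so it outranks all other liens regardless of date.
Ordering the rest by effective date: B (January 23, 2024), C (September 22, 2024), D (November 30, 2025).
The subordination applies — B was senior to D — so B and D swap.

A, D, C, B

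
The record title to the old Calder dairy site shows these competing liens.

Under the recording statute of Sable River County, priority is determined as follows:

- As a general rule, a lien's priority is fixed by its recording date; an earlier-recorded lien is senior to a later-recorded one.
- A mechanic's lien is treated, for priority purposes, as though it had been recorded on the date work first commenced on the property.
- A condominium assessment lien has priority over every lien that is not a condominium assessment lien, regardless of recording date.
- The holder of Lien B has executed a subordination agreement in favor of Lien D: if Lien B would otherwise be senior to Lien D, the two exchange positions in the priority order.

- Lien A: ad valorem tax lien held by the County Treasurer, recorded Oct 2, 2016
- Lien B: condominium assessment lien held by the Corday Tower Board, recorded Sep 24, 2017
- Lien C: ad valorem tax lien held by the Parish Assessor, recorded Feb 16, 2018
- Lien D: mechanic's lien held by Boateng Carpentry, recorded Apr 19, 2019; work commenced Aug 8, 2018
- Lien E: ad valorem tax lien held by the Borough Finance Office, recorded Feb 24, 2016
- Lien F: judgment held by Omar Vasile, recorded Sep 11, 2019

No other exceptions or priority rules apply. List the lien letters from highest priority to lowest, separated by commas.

Effective dates: D relates back to Aug 8, 2018 (work commenced).
B is a condominium assessment lien and takes priority over every other lien.
Remaining liens by effective date: E (Feb 24, 2016), A (Oct 2, 2016), C (Feb 16, 2018), D (Aug 8, 2018), F (Sep 11, 2019).
B is senior to D before the subordination, so the two trade places.

D, E, A, C, B, F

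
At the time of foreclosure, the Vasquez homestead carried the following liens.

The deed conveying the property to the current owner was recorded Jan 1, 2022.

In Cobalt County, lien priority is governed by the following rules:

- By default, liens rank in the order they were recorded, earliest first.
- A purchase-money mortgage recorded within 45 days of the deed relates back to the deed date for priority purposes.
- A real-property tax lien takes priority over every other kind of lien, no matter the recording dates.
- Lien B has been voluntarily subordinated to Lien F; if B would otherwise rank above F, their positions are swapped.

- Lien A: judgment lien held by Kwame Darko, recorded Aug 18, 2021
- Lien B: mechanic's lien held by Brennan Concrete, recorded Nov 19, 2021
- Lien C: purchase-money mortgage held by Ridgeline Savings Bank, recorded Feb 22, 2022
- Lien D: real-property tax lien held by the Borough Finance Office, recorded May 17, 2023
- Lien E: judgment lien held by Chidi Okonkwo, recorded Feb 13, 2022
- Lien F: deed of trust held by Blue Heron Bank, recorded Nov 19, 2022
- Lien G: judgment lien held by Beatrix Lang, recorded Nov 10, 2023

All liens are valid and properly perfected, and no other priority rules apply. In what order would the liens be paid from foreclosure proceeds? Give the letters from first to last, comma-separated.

D, A, F, E, C, B, G

Effective dates after the stated exceptions: C was recorded 52 days after the deed — beyond 45 days — so no relation-back applies.
D, as a real-property tax lien, has superpriority and ranks first.
Among the remaining liens, by effective date: A (Aug 18, 2021), B (Nov 19, 2021), E (Feb 13, 2022), C (Feb 22, 2022), F (Nov 19, 2022), G (Nov 10, 2023).
The subordination applies — B was senior to F — so B and F swap.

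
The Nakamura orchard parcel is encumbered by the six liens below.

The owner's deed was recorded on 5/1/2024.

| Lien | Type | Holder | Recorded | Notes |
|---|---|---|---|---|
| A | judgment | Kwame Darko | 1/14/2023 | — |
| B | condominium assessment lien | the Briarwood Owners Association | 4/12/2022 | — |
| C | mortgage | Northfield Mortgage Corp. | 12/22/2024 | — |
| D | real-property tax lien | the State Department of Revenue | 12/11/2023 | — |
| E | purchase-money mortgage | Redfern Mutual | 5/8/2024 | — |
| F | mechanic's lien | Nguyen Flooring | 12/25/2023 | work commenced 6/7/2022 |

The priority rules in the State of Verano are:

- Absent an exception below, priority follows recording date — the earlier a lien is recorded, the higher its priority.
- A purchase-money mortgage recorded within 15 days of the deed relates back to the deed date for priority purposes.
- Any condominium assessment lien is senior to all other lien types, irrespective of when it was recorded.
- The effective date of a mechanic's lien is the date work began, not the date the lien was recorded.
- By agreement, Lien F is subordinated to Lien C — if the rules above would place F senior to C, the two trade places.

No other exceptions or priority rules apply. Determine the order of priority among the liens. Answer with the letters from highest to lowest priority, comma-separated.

Effective dates after the stated exceptions: E relates back to the deed date 5/1/2024; F relates back to 6/7/2022 (work commenced).
B is a condominium assessment lien, so it outranks all other liens regardless of date.
Remaining liens by effective date: F (6/7/2022), A (1/14/2023), D (12/11/2023), E (5/1/2024), C (12/22/2024).
F is senior to C before the subordination, so the two trade places.

B, C, A, D, E, F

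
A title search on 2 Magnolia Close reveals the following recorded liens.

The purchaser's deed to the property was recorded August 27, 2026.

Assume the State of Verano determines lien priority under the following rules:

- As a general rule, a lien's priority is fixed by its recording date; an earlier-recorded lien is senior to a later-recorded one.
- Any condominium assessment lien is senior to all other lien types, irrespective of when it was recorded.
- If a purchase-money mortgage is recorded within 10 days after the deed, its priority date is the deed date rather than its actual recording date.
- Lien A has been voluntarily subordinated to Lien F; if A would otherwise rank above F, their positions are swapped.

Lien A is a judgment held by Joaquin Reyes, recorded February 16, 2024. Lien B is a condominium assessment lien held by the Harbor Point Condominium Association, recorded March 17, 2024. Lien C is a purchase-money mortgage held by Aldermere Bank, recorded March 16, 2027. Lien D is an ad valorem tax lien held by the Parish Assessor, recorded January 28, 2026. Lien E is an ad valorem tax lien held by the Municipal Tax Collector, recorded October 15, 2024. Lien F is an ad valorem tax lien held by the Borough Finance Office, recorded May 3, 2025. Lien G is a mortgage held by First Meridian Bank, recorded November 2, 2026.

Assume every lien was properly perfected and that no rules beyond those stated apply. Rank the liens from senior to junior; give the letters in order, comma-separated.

Effective dates: C missed the 10-day window (201 days after the deed), so its recording date stands.
As a condominium assessment lien, B is senior to every other lien.
Ordering the rest by effective date: A (February 16, 2024), E (October 15, 2024), F (May 3, 2025), D (January 28, 2026), G (November 2, 2026), C (March 16, 2027).
A would otherwise be senior to F, so under the subordination agreement A and F exchange positions.

B, F, E, A, D, G, C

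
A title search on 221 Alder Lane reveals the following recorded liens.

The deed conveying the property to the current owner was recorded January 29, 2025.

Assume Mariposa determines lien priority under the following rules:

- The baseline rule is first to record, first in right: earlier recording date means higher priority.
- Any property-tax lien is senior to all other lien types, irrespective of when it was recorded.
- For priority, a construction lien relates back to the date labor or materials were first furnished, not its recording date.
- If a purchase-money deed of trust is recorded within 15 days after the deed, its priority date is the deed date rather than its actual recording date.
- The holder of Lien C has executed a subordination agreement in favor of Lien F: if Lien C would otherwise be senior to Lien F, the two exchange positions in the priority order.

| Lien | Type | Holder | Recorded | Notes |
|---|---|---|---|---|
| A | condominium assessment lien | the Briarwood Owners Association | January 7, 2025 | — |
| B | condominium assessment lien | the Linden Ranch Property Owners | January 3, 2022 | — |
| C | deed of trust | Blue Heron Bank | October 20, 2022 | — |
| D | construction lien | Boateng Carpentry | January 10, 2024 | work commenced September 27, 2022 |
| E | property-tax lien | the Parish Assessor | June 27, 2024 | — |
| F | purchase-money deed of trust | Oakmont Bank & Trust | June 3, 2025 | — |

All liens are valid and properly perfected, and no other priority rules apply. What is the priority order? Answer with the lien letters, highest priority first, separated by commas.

Effective dates after the stated exceptions: D's effective date is September 27, 2022, when work began; F missed the 15-day window (125 days after the deed), so its recording date stands.
As a property-tax lien, E is senior to every other lien.
Among the remaining liens, by effective date: B (January 3, 2022), D (September 27, 2022), C (October 20, 2022), A (January 7, 2025), F (June 3, 2025).
Because C would otherwise rank above F, the subordination swaps them.

E, B, D, F, A, C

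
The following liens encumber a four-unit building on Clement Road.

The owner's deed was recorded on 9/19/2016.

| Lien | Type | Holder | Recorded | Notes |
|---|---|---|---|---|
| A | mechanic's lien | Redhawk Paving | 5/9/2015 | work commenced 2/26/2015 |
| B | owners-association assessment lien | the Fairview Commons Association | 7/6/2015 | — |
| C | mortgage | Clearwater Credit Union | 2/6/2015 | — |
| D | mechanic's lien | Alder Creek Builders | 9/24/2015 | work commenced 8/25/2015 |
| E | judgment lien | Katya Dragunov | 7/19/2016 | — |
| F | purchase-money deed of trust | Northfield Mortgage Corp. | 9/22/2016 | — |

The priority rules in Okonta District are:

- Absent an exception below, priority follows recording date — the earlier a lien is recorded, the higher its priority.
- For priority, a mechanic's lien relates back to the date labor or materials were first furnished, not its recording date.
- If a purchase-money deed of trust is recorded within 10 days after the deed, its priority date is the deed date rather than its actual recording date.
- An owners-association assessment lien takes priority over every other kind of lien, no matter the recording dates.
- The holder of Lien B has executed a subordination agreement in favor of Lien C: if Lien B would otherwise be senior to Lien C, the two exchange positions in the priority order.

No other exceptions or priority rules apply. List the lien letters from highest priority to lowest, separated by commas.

First, effective dates: A relates back to 2/26/2015 (work commenced); D's effective date is 8/25/2015, when work began; F was recorded within the 10-day window, so its effective date is the deed date 9/19/2016.
As an owners-association assessment lien, B is senior to every other lien.
Ordering the rest by effective date: C (2/6/2015), A (2/26/2015), D (8/25/2015), E (7/19/2016), F (9/19/2016).
B would otherwise be senior to C, so under the subordination agreement B and C exchange positions.

C, B, A, D, E, F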